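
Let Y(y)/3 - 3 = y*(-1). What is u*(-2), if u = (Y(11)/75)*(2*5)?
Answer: 32/5 ≈ 6.4000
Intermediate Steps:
Y(y) = 9 - 3*y (Y(y) = 9 + 3*(y*(-1)) = 9 + 3*(-y) = 9 - 3*y)
u = -16/5 (u = ((9 - 3*11)/75)*(2*5) = ((9 - 33)*(1/75))*10 = -24*1/75*10 = -8/25*10 = -16/5 ≈ -3.2000)
u*(-2) = -16/5*(-2) = 32/5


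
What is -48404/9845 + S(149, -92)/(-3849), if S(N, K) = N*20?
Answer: -215645096/37893405 ≈ -5.6908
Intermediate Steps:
S(N, K) = 20*N
-48404/9845 + S(149, -92)/(-3849) = -48404/9845 + (20*149)/(-3849) = -48404*1/9845 + 2980*(-1/3849) = -48404/9845 - 2980/3849 = -215645096/37893405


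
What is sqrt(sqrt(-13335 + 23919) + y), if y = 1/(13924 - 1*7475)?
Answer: sqrt(6449 + 1746763242*sqrt(6))/6449 ≈ 10.143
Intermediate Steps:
y = 1/6449 (y = 1/(13924 - 7475) = 1/6449 ≈ 0.00015506)
sqrt(sqrt(-13335 + 23919) + y) = sqrt(sqrt(-13335 + 23919) + 1/6449) = sqrt(sqrt(10584) + 1/6449) = sqrt(42*sqrt(6) + 1/6449) = sqrt(1/6449 + 42*sqrt(6))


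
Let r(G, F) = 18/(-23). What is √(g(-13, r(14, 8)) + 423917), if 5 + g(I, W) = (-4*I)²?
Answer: 2*√106654 ≈ 653.16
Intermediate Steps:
r(G, F) = -18/23 (r(G, F) = 18*(-1/23) = -18/23)
g(I, W) = -5 + 16*I² (g(I, W) = -5 + (-4*I)² = -5 + 16*I²)
√(g(-13, r(14, 8)) + 423917) = √((-5 + 16*(-13)²) + 423917) = √((-5 + 16*169) + 423917) = √((-5 + 2704) + 423917) = √(2699 + 423917) = √426616 = 2*√106654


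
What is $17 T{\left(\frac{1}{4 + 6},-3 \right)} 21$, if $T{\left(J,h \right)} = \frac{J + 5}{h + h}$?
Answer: $- \frac{6069}{20} \approx -303.45$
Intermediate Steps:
$T{\left(J,h \right)} = \frac{5 + J}{2 h}$
$17 T{\left(\frac{1}{4 + 6},-3 \right)} 21 = 17 \frac{5 + \frac{1}{4 + 6}}{2 \left(-3\right)} 21 = 17 \cdot \frac{1}{2} \left(- \frac{1}{3}\right) \left(5 + \frac{1}{10}\right) 21 = 17 \cdot \frac{1}{2} \left(- \frac{1}{3}\right) \frac{51}{10} \cdot 21 = 17 \left(- \frac{17}{20}\right) 21 = \left(- \frac{289}{20}\right) 21 = - \frac{6069}{20}$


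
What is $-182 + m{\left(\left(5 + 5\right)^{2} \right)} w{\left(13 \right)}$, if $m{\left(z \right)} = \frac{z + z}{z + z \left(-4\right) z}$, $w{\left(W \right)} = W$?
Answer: $- \frac{72644}{399} \approx -182.07$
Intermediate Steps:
$m{\left(z \right)} = \frac{2 z}{z - 4 z^{2}}$ ($m{\left(z \right)} = \frac{2 z}{z + - 4 z z} = \frac{2 z}{z - 4 z^{2}}$)
$-182 + m{\left(\left(5 + 5\right)^{2} \right)} w{\left(13 \right)} = -182 + - \frac{2}{-1 + 4 \left(5 + 5\right)^{2}} \cdot 13 = -182 + - \frac{2}{-1 + 4 \cdot 10^{2}} \cdot 13 = -182 + - \frac{2}{-1 + 4 \cdot 100} \cdot 13 = -182 + - \frac{2}{-1 + 400} \cdot 13 = -182 + - \frac{2}{399} \cdot 13 = -182 + \left(-2\right) \frac{1}{399} \cdot 13 = -182 - \frac{26}{399} = - \frac{72644}{399}$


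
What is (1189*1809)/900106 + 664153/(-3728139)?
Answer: 7421049803021/3355720282734 ≈ 2.2115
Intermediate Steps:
(1189*1809)/900106 + 664153/(-3728139) = 2150901*(1/900106) + 664153*(-1/3728139) = 2150901/900106 - 664153/3728139 = 7421049803021/3355720282734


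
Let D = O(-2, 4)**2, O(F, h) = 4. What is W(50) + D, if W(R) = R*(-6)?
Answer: -284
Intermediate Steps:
W(R) = -6*R
D = 16 (D = 4**2 = 16)
W(50) + D = -6*50 + 16 = -300 + 16 = -284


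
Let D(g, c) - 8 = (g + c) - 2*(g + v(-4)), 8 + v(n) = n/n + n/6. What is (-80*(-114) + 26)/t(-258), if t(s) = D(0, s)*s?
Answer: 4573/30272 ≈ 0.15106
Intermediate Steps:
v(n) = -7 + n/6 (v(n) = -8 + (n/n + n/6) = -8 + (1 + n*(⅙)) = -8 + (1 + n/6) = -7 + n/6)
D(g, c) = 70/3 + c - g (D(g, c) = 8 + ((g + c) - 2*(g + (-7 + (⅙)*(-4)))) = 8 + ((c + g) - 2*(g + (-7 - ⅔))) = 8 + ((c + g) - 2*(g - 23/3)) = 8 + ((c + g) - 2*(-23/3 + g)) = 8 + ((c + g) + (46/3 - 2*g)) = 8 + (46/3 + c - g) = 70/3 + c - g)
t(s) = s*(70/3 + s) (t(s) = (70/3 + s - 1*0)*s = (70/3 + s + 0)*s = (70/3 + s)*s = s*(70/3 + s))
(-80*(-114) + 26)/t(-258) = (-80*(-114) + 26)/(((⅓)*(-258)*(70 + 3*(-258)))) = (9120 + 26)/(((⅓)*(-258)*(70 - 774))) = 9146/(((⅓)*(-258)*(-704))) = 9146/60544 = 9146*(1/60544) = 4573/30272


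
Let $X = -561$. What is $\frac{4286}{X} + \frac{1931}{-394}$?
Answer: $- \frac{2771975}{221034} \approx -12.541$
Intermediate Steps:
$\frac{4286}{X} + \frac{1931}{-394} = \frac{4286}{-561} + \frac{1931}{-394} = 4286 \left(- \frac{1}{561}\right) + 1931 \left(- \frac{1}{394}\right) = - \frac{4286}{561} - \frac{1931}{394} = - \frac{2771975}{221034}$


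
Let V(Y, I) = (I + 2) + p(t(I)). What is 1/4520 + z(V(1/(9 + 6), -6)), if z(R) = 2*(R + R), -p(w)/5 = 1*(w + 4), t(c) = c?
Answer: 108481/4520 ≈ 24.000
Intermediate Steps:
p(w) = -20 - 5*w (p(w) = -5*(w + 4) = -5*(4 + w) = -20 - 5*w)
V(Y, I) = -18 - 4*I (V(Y, I) = (I + 2) + (-20 - 5*I) = (2 + I) + (-20 - 5*I) = -18 - 4*I)
z(R) = 4*R (z(R) = 2*(2*R) = 4*R)
1/4520 + z(V(1/(9 + 6), -6)) = 1/4520 + 4*(-18 - 4*(-6)) = 1/4520 + 4*(-18 + 24) = 1/4520 + 4*6 = 1/4520 + 24 = 108481/4520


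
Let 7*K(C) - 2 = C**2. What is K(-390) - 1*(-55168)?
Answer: 538278/7 ≈ 76897.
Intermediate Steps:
K(C) = 2/7 + C**2/7
K(-390) - 1*(-55168) = (2/7 + (1/7)*(-390)**2) - 1*(-55168) = (2/7 + (1/7)*152100) + 55168 = (2/7 + 152100/7) + 55168 = 152102/7 + 55168 = 538278/7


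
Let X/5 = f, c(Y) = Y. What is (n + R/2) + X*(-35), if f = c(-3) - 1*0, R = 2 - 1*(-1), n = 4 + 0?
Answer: 1061/2 ≈ 530.50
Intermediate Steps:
n = 4
R = 3 (R = 2 + 1 = 3)
f = -3 (f = -3 - 1*0 = -3 + 0 = -3)
X = -15 (X = 5*(-3) = -15)
(n + R/2) + X*(-35) = (4 + 3/2) - 15*(-35) = (4 + 3*(½)) + 525 = (4 + 3/2) + 525 = 11/2 + 525 = 1061/2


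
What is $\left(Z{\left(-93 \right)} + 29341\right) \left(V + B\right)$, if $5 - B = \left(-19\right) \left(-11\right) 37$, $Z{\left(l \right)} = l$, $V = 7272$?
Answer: $-13337088$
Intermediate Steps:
$B = -7728$ ($B = 5 - \left(-19\right) \left(-11\right) 37 = 5 - 209 \cdot 37 = 5 - 7733 = -7728$)
$\left(Z{\left(-93 \right)} + 29341\right) \left(V + B\right) = \left(-93 + 29341\right) \left(7272 - 7728\right) = 29248 \left(-456\right) = -13337088$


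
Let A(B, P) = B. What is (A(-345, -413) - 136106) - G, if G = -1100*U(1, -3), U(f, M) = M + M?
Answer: -143051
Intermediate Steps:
U(f, M) = 2*M
G = 6600 (G = -2200*(-3) = -1100*(-6) = 6600)
(A(-345, -413) - 136106) - G = (-345 - 136106) - 1*6600 = -136451 - 6600 = -143051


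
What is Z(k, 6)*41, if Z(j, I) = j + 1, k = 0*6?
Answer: 41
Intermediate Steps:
k = 0
Z(j, I) = 1 + j
Z(k, 6)*41 = (1 + 0)*41 = 1*41 = 41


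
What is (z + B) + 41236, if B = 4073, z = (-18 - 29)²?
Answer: 47518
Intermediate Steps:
z = 2209 (z = (-47)² = 2209)
(z + B) + 41236 = (2209 + 4073) + 41236 = 6282 + 41236 = 47518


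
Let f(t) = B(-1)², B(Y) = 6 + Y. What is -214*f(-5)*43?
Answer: -230050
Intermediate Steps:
f(t) = 25 (f(t) = (6 - 1)² = 5² = 25)
-214*f(-5)*43 = -214*25*43 = -5350*43 = -230050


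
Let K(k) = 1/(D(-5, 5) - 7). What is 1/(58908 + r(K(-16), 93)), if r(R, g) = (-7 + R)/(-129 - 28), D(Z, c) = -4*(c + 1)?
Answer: 4867/286705454 ≈ 1.6976e-5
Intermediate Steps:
D(Z, c) = -4 - 4*c (D(Z, c) = -4*(1 + c) = -4 - 4*c)
K(k) = -1/31 (K(k) = 1/((-4 - 4*5) - 7) = 1/((-4 - 20) - 7) = 1/(-24 - 7) = 1/(-31) = -1/31)
r(R, g) = 7/157 - R/157 (r(R, g) = (-7 + R)/(-157) = (-7 + R)*(-1/157) = 7/157 - R/157)
1/(58908 + r(K(-16), 93)) = 1/(58908 + (7/157 - 1/157*(-1/31))) = 1/(58908 + (7/157 + 1/4867)) = 1/(58908 + 218/4867) = 1/(286705454/4867) = 4867/286705454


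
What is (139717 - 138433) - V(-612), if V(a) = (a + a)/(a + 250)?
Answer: 231792/181 ≈ 1280.6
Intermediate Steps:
V(a) = 2*a/(250 + a) (V(a) = (2*a)/(250 + a) = 2*a/(250 + a))
(139717 - 138433) - V(-612) = (139717 - 138433) - 2*(-612)/(250 - 612) = 1284 - 2*(-612)/(-362) = 1284 - 2*(-612)*(-1)/362 = 1284 - 1*612/181 = 1284 - 612/181 = 231792/181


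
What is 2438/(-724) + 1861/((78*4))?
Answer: 146677/56472 ≈ 2.5973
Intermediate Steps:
2438/(-724) + 1861/((78*4)) = 2438*(-1/724) + 1861/312 = -1219/362 + 1861*(1/312) = -1219/362 + 1861/312 = 146677/56472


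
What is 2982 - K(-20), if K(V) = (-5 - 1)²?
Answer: 2946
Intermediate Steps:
K(V) = 36 (K(V) = (-6)² = 36)
2982 - K(-20) = 2982 - 1*36 = 2982 - 36 = 2946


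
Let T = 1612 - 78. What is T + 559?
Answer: 2093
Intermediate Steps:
T = 1534
T + 559 = 1534 + 559 = 2093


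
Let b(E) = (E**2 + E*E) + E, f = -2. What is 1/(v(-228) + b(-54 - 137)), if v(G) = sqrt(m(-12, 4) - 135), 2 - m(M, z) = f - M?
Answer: 72771/5295618584 - I*sqrt(143)/5295618584 ≈ 1.3742e-5 - 2.2581e-9*I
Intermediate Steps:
m(M, z) = 4 + M (m(M, z) = 2 - (-2 - M) = 2 + (2 + M) = 4 + M)
v(G) = I*sqrt(143) (v(G) = sqrt((4 - 12) - 135) = sqrt(-8 - 135) = sqrt(-143) = I*sqrt(143))
b(E) = E + 2*E**2 (b(E) = (E**2 + E**2) + E = 2*E**2 + E = E + 2*E**2)
1/(v(-228) + b(-54 - 137)) = 1/(I*sqrt(143) + (-54 - 137)*(1 + 2*(-54 - 137))) = 1/(I*sqrt(143) - 191*(1 + 2*(-191))) = 1/(I*sqrt(143) - 191*(1 - 382)) = 1/(I*sqrt(143) - 191*(-381)) = 1/(I*sqrt(143) + 72771) = 1/(72771 + I*sqrt(143))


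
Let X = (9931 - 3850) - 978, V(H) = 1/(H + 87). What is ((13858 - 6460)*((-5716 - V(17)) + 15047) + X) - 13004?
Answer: 3589183825/52 ≈ 6.9023e+7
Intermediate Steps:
V(H) = 1/(87 + H)
X = 5103 (X = 6081 - 978 = 5103)
((13858 - 6460)*((-5716 - V(17)) + 15047) + X) - 13004 = ((13858 - 6460)*((-5716 - 1/(87 + 17)) + 15047) + 5103) - 13004 = (7398*((-5716 - 1/104) + 15047) + 5103) - 13004 = (7398*(-594465/104 + 15047) + 5103) - 13004 = (7398*(970423/104) + 5103) - 13004 = (3589594677/52 + 5103) - 13004 = 3589860033/52 - 13004 = 3589183825/52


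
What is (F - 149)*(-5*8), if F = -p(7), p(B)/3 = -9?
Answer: 4880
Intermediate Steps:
p(B) = -27 (p(B) = 3*(-9) = -27)
F = 27 (F = -1*(-27) = 27)
(F - 149)*(-5*8) = (27 - 149)*(-5*8) = -122*(-40) = 4880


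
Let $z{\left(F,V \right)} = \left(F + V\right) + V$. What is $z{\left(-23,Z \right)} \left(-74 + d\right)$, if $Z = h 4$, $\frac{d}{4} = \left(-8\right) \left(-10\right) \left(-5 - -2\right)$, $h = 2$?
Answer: $7238$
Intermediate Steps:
$d = -960$ ($d = 4 \left(-8\right) \left(-10\right) \left(-5 - -2\right) = 4 \cdot 80 \left(-5 + 2\right) = 4 \cdot 80 \left(-3\right) = 4 \left(-240\right) = -960$)
$Z = 8$ ($Z = 2 \cdot 4 = 8$)
$z{\left(F,V \right)} = F + 2 V$
$z{\left(-23,Z \right)} \left(-74 + d\right) = \left(-23 + 2 \cdot 8\right) \left(-74 - 960\right) = \left(-23 + 16\right) \left(-1034\right) = \left(-7\right) \left(-1034\right) = 7238$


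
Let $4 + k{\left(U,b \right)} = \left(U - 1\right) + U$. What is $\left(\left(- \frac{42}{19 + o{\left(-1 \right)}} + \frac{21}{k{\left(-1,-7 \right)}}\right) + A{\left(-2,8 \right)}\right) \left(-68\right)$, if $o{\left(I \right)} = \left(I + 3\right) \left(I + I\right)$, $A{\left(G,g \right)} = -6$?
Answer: $\frac{4012}{5} \approx 802.4$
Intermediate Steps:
$k{\left(U,b \right)} = -5 + 2 U$ ($k{\left(U,b \right)} = -4 + \left(\left(U - 1\right) + U\right) = -4 + \left(\left(-1 + U\right) + U\right) = -4 + \left(-1 + 2 U\right) = -5 + 2 U$)
$o{\left(I \right)} = 2 I \left(3 + I\right)$ ($o{\left(I \right)} = \left(3 + I\right) 2 I = 2 I \left(3 + I\right)$)
$\left(\left(- \frac{42}{19 + o{\left(-1 \right)}} + \frac{21}{k{\left(-1,-7 \right)}}\right) + A{\left(-2,8 \right)}\right) \left(-68\right) = \left(\left(- \frac{42}{19 + 2 \left(-1\right) \left(3 - 1\right)} + \frac{21}{-5 + 2 \left(-1\right)}\right) - 6\right) \left(-68\right) = \left(\left(- \frac{42}{19 + 2 \left(-1\right) 2} + \frac{21}{-5 - 2}\right) - 6\right) \left(-68\right) = \left(\left(- \frac{42}{19 - 4} + \frac{21}{-7}\right) - 6\right) \left(-68\right) = \left(\left(- \frac{42}{15} + 21 \left(- \frac{1}{7}\right)\right) - 6\right) \left(-68\right) = \left(\left(\left(-42\right) \frac{1}{15} - 3\right) - 6\right) \left(-68\right) = \left(\left(- \frac{14}{5} - 3\right) - 6\right) \left(-68\right) = \left(- \frac{29}{5} - 6\right) \left(-68\right) = \left(- \frac{59}{5}\right) \left(-68\right) = \frac{4012}{5}$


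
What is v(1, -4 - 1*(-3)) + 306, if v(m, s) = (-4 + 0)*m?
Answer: 302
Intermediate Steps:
v(m, s) = -4*m
v(1, -4 - 1*(-3)) + 306 = -4*1 + 306 = -4 + 306 = 302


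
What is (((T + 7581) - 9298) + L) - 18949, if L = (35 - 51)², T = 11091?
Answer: -9319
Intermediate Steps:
L = 256 (L = (-16)² = 256)
(((T + 7581) - 9298) + L) - 18949 = (((11091 + 7581) - 9298) + 256) - 18949 = ((18672 - 9298) + 256) - 18949 = (9374 + 256) - 18949 = 9630 - 18949 = -9319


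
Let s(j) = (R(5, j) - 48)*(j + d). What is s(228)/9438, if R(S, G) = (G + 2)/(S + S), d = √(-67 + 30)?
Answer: -950/1573 - 25*I*√37/9438 ≈ -0.60394 - 0.016112*I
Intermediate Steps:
d = I*√37 (d = √(-37) = I*√37 ≈ 6.0828*I)
R(S, G) = (2 + G)/(2*S) (R(S, G) = (2 + G)/((2*S)) = (2 + G)*(1/(2*S)) = (2 + G)/(2*S))
s(j) = (-239/5 + j/10)*(j + I*√37) (s(j) = ((½)*(2 + j)/5 - 48)*(j + I*√37) = ((½)*(⅕)*(2 + j) - 48)*(j + I*√37) = ((⅕ + j/10) - 48)*(j + I*√37) = (-239/5 + j/10)*(j + I*√37))
s(228)/9438 = (-239/5*228 + (⅒)*228² - 239*I*√37/5 + (⅒)*I*228*√37)/9438 = (-54492/5 + (⅒)*51984 - 239*I*√37/5 + 114*I*√37/5)*(1/9438) = (-54492/5 + 25992/5 - 239*I*√37/5 + 114*I*√37/5)*(1/9438) = (-5700 - 25*I*√37)*(1/9438) = -950/1573 - 25*I*√37/9438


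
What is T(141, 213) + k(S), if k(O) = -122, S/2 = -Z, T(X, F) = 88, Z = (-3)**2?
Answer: -34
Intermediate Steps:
Z = 9
S = -18 (S = 2*(-1*9) = 2*(-9) = -18)
T(141, 213) + k(S) = 88 - 122 = -34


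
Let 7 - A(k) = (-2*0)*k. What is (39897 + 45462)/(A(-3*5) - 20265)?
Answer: -85359/20258 ≈ -4.2136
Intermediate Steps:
A(k) = 7 (A(k) = 7 - (-2*0)*k = 7 - 0*k = 7 - 1*0 = 7 + 0 = 7)
(39897 + 45462)/(A(-3*5) - 20265) = (39897 + 45462)/(7 - 20265) = 85359/(-20258) = 85359*(-1/20258) = -85359/20258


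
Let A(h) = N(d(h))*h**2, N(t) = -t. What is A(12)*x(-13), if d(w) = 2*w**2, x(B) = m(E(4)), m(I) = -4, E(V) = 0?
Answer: 165888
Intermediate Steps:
x(B) = -4
A(h) = -2*h**4 (A(h) = (-2*h**2)*h**2 = -2*h**4)
A(12)*x(-13) = -2*12**4*(-4) = -2*20736*(-4) = -41472*(-4) = 165888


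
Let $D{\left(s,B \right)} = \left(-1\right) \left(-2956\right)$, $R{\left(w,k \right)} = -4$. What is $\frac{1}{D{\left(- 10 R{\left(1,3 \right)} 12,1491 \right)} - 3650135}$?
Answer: $- \frac{1}{3647179} \approx -2.7418 \cdot 10^{-7}$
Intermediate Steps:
$D{\left(s,B \right)} = 2956$
$\frac{1}{D{\left(- 10 R{\left(1,3 \right)} 12,1491 \right)} - 3650135} = \frac{1}{2956 - 3650135} = \frac{1}{-3647179} = - \frac{1}{3647179}$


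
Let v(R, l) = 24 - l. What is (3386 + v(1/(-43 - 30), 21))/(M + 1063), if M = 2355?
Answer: 3389/3418 ≈ 0.99152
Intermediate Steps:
(3386 + v(1/(-43 - 30), 21))/(M + 1063) = (3386 + (24 - 1*21))/(2355 + 1063) = (3386 + (24 - 21))/3418 = (3386 + 3)*(1/3418) = 3389*(1/3418) = 3389/3418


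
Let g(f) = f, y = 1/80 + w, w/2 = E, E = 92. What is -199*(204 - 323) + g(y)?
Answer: 1909201/80 ≈ 23865.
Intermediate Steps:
w = 184 (w = 2*92 = 184)
y = 14721/80 (y = 1/80 + 184 = 14721/80 ≈ 184.01)
-199*(204 - 323) + g(y) = -199*(204 - 323) + 14721/80 = -199*(-119) + 14721/80 = 23681 + 14721/80 = 1909201/80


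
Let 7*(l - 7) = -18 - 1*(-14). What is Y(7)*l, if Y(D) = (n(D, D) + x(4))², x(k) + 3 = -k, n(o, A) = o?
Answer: 0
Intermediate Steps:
x(k) = -3 - k
Y(D) = (-7 + D)² (Y(D) = (D + (-3 - 1*4))² = (D + (-3 - 4))² = (D - 7)² = (-7 + D)²)
l = 45/7 (l = 7 + (-18 - 1*(-14))/7 = 7 + (-18 + 14)/7 = 7 + (⅐)*(-4) = 7 - 4/7 = 45/7 ≈ 6.4286)
Y(7)*l = (-7 + 7)²*(45/7) = 0²*(45/7) = 0*(45/7) = 0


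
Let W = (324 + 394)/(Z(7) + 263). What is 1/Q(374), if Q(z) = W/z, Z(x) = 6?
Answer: 50303/359 ≈ 140.12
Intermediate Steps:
W = 718/269 (W = (324 + 394)/(6 + 263) = 718/269 ≈ 2.6691)
Q(z) = 718/(269*z)
1/Q(374) = 1/((718/269)/374) = 1/((718/269)*(1/374)) = 1/(359/50303) = 50303/359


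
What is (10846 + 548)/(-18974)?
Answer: -5697/9487 ≈ -0.60051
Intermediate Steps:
(10846 + 548)/(-18974) = 11394*(-1/18974) = -5697/9487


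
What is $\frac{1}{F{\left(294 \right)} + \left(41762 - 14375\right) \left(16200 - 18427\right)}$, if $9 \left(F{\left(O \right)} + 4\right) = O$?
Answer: $- \frac{3}{182972461} \approx -1.6396 \cdot 10^{-8}$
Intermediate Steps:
$F{\left(O \right)} = -4 + \frac{O}{9}$
$\frac{1}{F{\left(294 \right)} + \left(41762 - 14375\right) \left(16200 - 18427\right)} = \frac{1}{\left(-4 + \frac{1}{9} \cdot 294\right) + \left(41762 - 14375\right) \left(16200 - 18427\right)} = \frac{1}{\left(-4 + \frac{98}{3}\right) + 27387 \left(-2227\right)} = \frac{1}{\frac{86}{3} - 60990849} = \frac{1}{- \frac{182972461}{3}} = - \frac{3}{182972461}$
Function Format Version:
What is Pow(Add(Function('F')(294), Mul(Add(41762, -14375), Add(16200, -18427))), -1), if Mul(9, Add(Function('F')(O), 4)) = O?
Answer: Rational(-3, 182972461) ≈ -1.6396e-8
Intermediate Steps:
Function('F')(O) = Add(-4, Mul(Rational(1, 9), O))
Pow(Add(Function('F')(294), Mul(Add(41762, -14375), Add(16200, -18427))), -1) = Pow(Add(Add(-4, Mul(Rational(1, 9), 294)), Mul(Add(41762, -14375), Add(16200, -18427))), -1) = Pow(Add(Add(-4, Rational(98, 3)), Mul(27387, -2227)), -1) = Pow(Add(Rational(86, 3), -60990849), -1) = Pow(Rational(-182972461, 3), -1) = Rational(-3, 182972461)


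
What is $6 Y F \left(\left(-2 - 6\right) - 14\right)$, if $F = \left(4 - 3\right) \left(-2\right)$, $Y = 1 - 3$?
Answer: $-528$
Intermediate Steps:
$Y = -2$ ($Y = 1 - 3 = -2$)
$F = -2$ ($F = 1 \left(-2\right) = -2$)
$6 Y F \left(\left(-2 - 6\right) - 14\right) = 6 \left(-2\right) \left(-2\right) \left(\left(-2 - 6\right) - 14\right) = \left(-12\right) \left(-2\right) \left(-8 - 14\right) = 24 \left(-22\right) = -528$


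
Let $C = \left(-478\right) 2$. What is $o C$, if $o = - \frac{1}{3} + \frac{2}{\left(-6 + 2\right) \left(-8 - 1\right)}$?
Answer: $\frac{2390}{9} \approx 265.56$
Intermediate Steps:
$C = -956$
$o = - \frac{5}{18}$ ($o = \left(-1\right) \frac{1}{3} + \frac{2}{\left(-4\right) \left(-9\right)} = - \frac{1}{3} + \frac{2}{36} = - \frac{1}{3} + 2 \cdot \frac{1}{36} = - \frac{1}{3} + \frac{1}{18} = - \frac{5}{18} \approx -0.27778$)
$o C = \left(- \frac{5}{18}\right) \left(-956\right) = \frac{2390}{9}$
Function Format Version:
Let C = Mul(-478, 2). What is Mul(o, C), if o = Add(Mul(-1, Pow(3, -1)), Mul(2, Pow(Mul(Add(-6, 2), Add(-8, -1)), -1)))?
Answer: Rational(2390, 9) ≈ 265.56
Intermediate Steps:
C = -956
o = Rational(-5, 18) (o = Add(Mul(-1, Rational(1, 3)), Mul(2, Pow(Mul(-4, -9), -1))) = Add(Rational(-1, 3), Mul(2, Pow(36, -1))) = Add(Rational(-1, 3), Mul(2, Rational(1, 36))) = Add(Rational(-1, 3), Rational(1, 18)) = Rational(-5, 18) ≈ -0.27778)
Mul(o, C) = Mul(Rational(-5, 18), -956) = Rational(2390, 9)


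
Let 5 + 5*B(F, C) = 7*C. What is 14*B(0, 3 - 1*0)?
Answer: 224/5 ≈ 44.800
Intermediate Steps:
B(F, C) = -1 + 7*C/5 (B(F, C) = -1 + (7*C)/5 = -1 + 7*C/5)
14*B(0, 3 - 1*0) = 14*(-1 + 7*(3 - 1*0)/5) = 14*(-1 + 7*(3 + 0)/5) = 14*(-1 + (7/5)*3) = 14*(-1 + 21/5) = 14*(16/5) = 224/5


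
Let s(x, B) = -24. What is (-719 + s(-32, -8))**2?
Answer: 552049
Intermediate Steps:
(-719 + s(-32, -8))**2 = (-719 - 24)**2 = (-743)**2 = 552049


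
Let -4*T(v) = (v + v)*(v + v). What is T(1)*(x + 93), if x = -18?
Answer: -75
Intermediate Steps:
T(v) = -v² (T(v) = -(v + v)*(v + v)/4 = -2*v*2*v/4 = -v²)
T(1)*(x + 93) = (-1*1²)*(-18 + 93) = -1*1*75 = -1*75 = -75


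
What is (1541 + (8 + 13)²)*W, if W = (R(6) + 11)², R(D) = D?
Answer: 572798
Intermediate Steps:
W = 289 (W = (6 + 11)² = 17² = 289)
(1541 + (8 + 13)²)*W = (1541 + (8 + 13)²)*289 = (1541 + 21²)*289 = (1541 + 441)*289 = 1982*289 = 572798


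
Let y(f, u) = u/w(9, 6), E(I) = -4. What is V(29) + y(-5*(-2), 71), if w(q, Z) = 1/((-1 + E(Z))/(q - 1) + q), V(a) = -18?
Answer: 4613/8 ≈ 576.63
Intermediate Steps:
w(q, Z) = 1/(q - 5/(-1 + q)) (w(q, Z) = 1/((-1 - 4)/(q - 1) + q) = 1/(-5/(-1 + q) + q) = 1/(q - 5/(-1 + q)))
y(f, u) = 67*u/8 (y(f, u) = u/(((1 - 1*9)/(5 + 9 - 1*9²))) = u/(((1 - 9)/(5 + 9 - 1*81))) = u/((-8/(5 + 9 - 81))) = u/((-8/(-67))) = u/((-1/67*(-8))) = u/(8/67) = u*(67/8) = 67*u/8)
V(29) + y(-5*(-2), 71) = -18 + (67/8)*71 = -18 + 4757/8 = 4613/8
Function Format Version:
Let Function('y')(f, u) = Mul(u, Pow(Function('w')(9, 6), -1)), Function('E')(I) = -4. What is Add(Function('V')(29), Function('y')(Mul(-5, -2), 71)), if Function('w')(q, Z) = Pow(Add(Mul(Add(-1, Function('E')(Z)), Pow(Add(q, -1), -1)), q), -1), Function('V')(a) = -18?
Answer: Rational(4613, 8) ≈ 576.63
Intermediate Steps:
Function('w')(q, Z) = Pow(Add(q, Mul(-5, Pow(Add(-1, q), -1))), -1) (Function('w')(q, Z) = Pow(Add(Mul(Add(-1, -4), Pow(Add(q, -1), -1)), q), -1) = Pow(Add(Mul(-5, Pow(Add(-1, q), -1)), q), -1) = Pow(Add(q, Mul(-5, Pow(Add(-1, q), -1))), -1))
Function('y')(f, u) = Mul(Rational(67, 8), u) (Function('y')(f, u) = Mul(u, Pow(Mul(Pow(Add(5, 9, Mul(-1, Pow(9, 2))), -1), Add(1, Mul(-1, 9))), -1)) = Mul(u, Pow(Mul(Pow(Add(5, 9, Mul(-1, 81)), -1), Add(1, -9)), -1)) = Mul(u, Pow(Mul(Pow(Add(5, 9, -81), -1), -8), -1)) = Mul(u, Pow(Mul(Pow(-67, -1), -8), -1)) = Mul(u, Pow(Mul(Rational(-1, 67), -8), -1)) = Mul(u, Pow(Rational(8, 67), -1)) = Mul(u, Rational(67, 8)) = Mul(Rational(67, 8), u))
Add(Function('V')(29), Function('y')(Mul(-5, -2), 71)) = Add(-18, Mul(Rational(67, 8), 71)) = Add(-18, Rational(4757, 8)) = Rational(4613, 8)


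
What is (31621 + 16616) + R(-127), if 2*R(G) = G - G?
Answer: 48237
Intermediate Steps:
R(G) = 0 (R(G) = (G - G)/2 = (1/2)*0 = 0)
(31621 + 16616) + R(-127) = (31621 + 16616) + 0 = 48237 + 0 = 48237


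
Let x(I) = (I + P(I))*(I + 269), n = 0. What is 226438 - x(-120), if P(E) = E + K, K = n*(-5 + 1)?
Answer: 262198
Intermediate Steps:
K = 0 (K = 0*(-5 + 1) = 0*(-4) = 0)
P(E) = E (P(E) = E + 0 = E)
x(I) = 2*I*(269 + I) (x(I) = (I + I)*(I + 269) = (2*I)*(269 + I) = 2*I*(269 + I))
226438 - x(-120) = 226438 - 2*(-120)*(269 - 120) = 226438 - 2*(-120)*149 = 226438 - 1*(-35760) = 226438 + 35760 = 262198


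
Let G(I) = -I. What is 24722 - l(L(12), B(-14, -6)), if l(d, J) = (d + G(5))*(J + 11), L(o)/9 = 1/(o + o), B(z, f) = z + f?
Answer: 197443/8 ≈ 24680.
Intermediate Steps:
B(z, f) = f + z
L(o) = 9/(2*o) (L(o) = 9/(o + o) = 9/((2*o)) = 9*(1/(2*o)) = 9/(2*o))
l(d, J) = (-5 + d)*(11 + J) (l(d, J) = (d - 1*5)*(J + 11) = (d - 5)*(11 + J) = (-5 + d)*(11 + J))
24722 - l(L(12), B(-14, -6)) = 24722 - (-55 - 5*(-6 - 14) + 11*((9/2)/12) + (-6 - 14)*((9/2)/12)) = 24722 - (-55 - 5*(-20) + 11*((9/2)*(1/12)) - 90/12) = 24722 - (-55 + 100 + 11*(3/8) - 20*3/8) = 24722 - (-55 + 100 + 33/8 - 15/2) = 24722 - 1*333/8 = 24722 - 333/8 = 197443/8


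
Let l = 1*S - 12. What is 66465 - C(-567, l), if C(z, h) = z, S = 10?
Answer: 67032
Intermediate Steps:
l = -2 (l = 1*10 - 12 = 10 - 12 = -2)
66465 - C(-567, l) = 66465 - 1*(-567) = 66465 + 567 = 67032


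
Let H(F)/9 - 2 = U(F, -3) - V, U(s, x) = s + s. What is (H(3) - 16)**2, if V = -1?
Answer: 4225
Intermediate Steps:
U(s, x) = 2*s
H(F) = 27 + 18*F (H(F) = 18 + 9*(2*F - 1*(-1)) = 18 + 9*(2*F + 1) = 18 + 9*(1 + 2*F) = 18 + (9 + 18*F) = 27 + 18*F)
(H(3) - 16)**2 = ((27 + 18*3) - 16)**2 = ((27 + 54) - 16)**2 = (81 - 16)**2 = 65**2 = 4225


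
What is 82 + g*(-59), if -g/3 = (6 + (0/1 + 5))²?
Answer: 21499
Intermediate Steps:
g = -363 (g = -3*(6 + (0/1 + 5))² = -3*(6 + (0*1 + 5))² = -3*(6 + (0 + 5))² = -3*(6 + 5)² = -3*11² = -3*121 = -363)
82 + g*(-59) = 82 - 363*(-59) = 82 + 21417 = 21499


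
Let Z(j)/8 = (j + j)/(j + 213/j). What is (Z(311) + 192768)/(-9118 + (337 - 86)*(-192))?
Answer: -4671830212/1388821885 ≈ -3.3639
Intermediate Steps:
Z(j) = 16*j/(j + 213/j) (Z(j) = 8*((j + j)/(j + 213/j)) = 8*((2*j)/(j + 213/j)) = 8*(2*j/(j + 213/j)) = 16*j/(j + 213/j))
(Z(311) + 192768)/(-9118 + (337 - 86)*(-192)) = (16*311²/(213 + 311²) + 192768)/(-9118 + (337 - 86)*(-192)) = (16*96721/(213 + 96721) + 192768)/(-9118 + 251*(-192)) = (16*96721/96934 + 192768)/(-9118 - 48192) = (16*96721*(1/96934) + 192768)/(-57310) = (773768/48467 + 192768)*(-1/57310) = (9343660424/48467)*(-1/57310) = -4671830212/1388821885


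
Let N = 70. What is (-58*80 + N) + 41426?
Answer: 36856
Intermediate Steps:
(-58*80 + N) + 41426 = (-58*80 + 70) + 41426 = (-4640 + 70) + 41426 = -4570 + 41426 = 36856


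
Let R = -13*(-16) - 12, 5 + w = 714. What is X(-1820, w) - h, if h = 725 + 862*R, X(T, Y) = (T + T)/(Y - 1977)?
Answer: -53786699/317 ≈ -1.6967e+5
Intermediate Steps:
w = 709 (w = -5 + 714 = 709)
R = 196 (R = 208 - 12 = 196)
X(T, Y) = 2*T/(-1977 + Y) (X(T, Y) = (2*T)/(-1977 + Y) = 2*T/(-1977 + Y))
h = 169677 (h = 725 + 862*196 = 725 + 168952 = 169677)
X(-1820, w) - h = 2*(-1820)/(-1977 + 709) - 1*169677 = 2*(-1820)/(-1268) - 169677 = 2*(-1820)*(-1/1268) - 169677 = 910/317 - 169677 = -53786699/317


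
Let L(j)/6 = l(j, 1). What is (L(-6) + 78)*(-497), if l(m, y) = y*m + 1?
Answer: -23856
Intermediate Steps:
l(m, y) = 1 + m*y (l(m, y) = m*y + 1 = 1 + m*y)
L(j) = 6 + 6*j (L(j) = 6*(1 + j*1) = 6*(1 + j) = 6 + 6*j)
(L(-6) + 78)*(-497) = ((6 + 6*(-6)) + 78)*(-497) = ((6 - 36) + 78)*(-497) = (-30 + 78)*(-497) = 48*(-497) = -23856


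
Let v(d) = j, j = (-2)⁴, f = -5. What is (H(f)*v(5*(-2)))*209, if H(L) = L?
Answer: -16720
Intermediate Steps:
j = 16
v(d) = 16
(H(f)*v(5*(-2)))*209 = -5*16*209 = -80*209 = -16720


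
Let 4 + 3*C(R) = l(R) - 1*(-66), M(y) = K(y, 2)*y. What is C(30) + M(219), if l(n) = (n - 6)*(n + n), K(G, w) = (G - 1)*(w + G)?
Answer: 31654448/3 ≈ 1.0551e+7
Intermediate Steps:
K(G, w) = (-1 + G)*(G + w)
l(n) = 2*n*(-6 + n) (l(n) = (-6 + n)*(2*n) = 2*n*(-6 + n))
M(y) = y*(-2 + y + y**2) (M(y) = (y**2 - y - 1*2 + y*2)*y = (y**2 - y - 2 + 2*y)*y = (-2 + y + y**2)*y = y*(-2 + y + y**2))
C(R) = 62/3 + 2*R*(-6 + R)/3 (C(R) = -4/3 + (2*R*(-6 + R) - 1*(-66))/3 = -4/3 + (2*R*(-6 + R) + 66)/3 = -4/3 + (66 + 2*R*(-6 + R))/3 = -4/3 + (22 + 2*R*(-6 + R)/3) = 62/3 + 2*R*(-6 + R)/3)
C(30) + M(219) = (62/3 + (2/3)*30*(-6 + 30)) + 219*(-2 + 219 + 219**2) = (62/3 + (2/3)*30*24) + 219*(-2 + 219 + 47961) = (62/3 + 480) + 219*48178 = 1502/3 + 10550982 = 31654448/3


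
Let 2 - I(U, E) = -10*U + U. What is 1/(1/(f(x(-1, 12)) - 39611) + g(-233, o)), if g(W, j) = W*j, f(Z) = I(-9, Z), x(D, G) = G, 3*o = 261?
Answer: -39690/804555991 ≈ -4.9332e-5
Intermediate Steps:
o = 87 (o = (1/3)*261 = 87)
I(U, E) = 2 + 9*U (I(U, E) = 2 - (-10*U + U) = 2 - (-9)*U = 2 + 9*U)
f(Z) = -79 (f(Z) = 2 + 9*(-9) = 2 - 81 = -79)
1/(1/(f(x(-1, 12)) - 39611) + g(-233, o)) = 1/(1/(-79 - 39611) - 233*87) = 1/(1/(-39690) - 20271) = 1/(-1/39690 - 20271) = 1/(-804555991/39690) = -39690/804555991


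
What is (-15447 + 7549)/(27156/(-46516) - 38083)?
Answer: 45922921/221436998 ≈ 0.20739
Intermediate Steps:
(-15447 + 7549)/(27156/(-46516) - 38083) = -7898/(27156*(-1/46516) - 38083) = -7898/(-6789/11629 - 38083) = -7898/(-442873996/11629) = -7898*(-11629/442873996) = 45922921/221436998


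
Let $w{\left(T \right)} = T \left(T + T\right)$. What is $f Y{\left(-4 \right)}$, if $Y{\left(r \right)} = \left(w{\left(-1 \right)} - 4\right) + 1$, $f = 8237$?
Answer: $-8237$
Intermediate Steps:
$w{\left(T \right)} = 2 T^{2}$ ($w{\left(T \right)} = T 2 T = 2 T^{2}$)
$Y{\left(r \right)} = -1$ ($Y{\left(r \right)} = \left(2 \left(-1\right)^{2} - 4\right) + 1 = \left(2 \cdot 1 - 4\right) + 1 = \left(2 - 4\right) + 1 = -2 + 1 = -1$)
$f Y{\left(-4 \right)} = 8237 \left(-1\right) = -8237$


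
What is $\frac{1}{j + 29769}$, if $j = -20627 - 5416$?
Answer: $\frac{1}{3726} \approx 0.00026838$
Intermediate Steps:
$j = -26043$ ($j = -20627 - 5416 = -26043$)
$\frac{1}{j + 29769} = \frac{1}{-26043 + 29769} = \frac{1}{3726}$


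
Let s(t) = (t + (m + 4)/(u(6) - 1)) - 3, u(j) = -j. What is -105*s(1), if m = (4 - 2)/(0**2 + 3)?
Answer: 280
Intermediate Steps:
m = 2/3 (m = 2/(0 + 3) = 2/3 ≈ 0.66667)
s(t) = -11/3 + t (s(t) = (t + (2/3 + 4)/(-1*6 - 1)) - 3 = (t + 14/(3*(-6 - 1))) - 3 = (t + (14/3)/(-7)) - 3 = (t + (14/3)*(-1/7)) - 3 = (t - 2/3) - 3 = (-2/3 + t) - 3 = -11/3 + t)
-105*s(1) = -105*(-11/3 + 1) = -105*(-8/3) = 280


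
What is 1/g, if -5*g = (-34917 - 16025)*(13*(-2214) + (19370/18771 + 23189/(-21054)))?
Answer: -329337195/96575905074487739 ≈ -3.4101e-9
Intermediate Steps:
g = -96575905074487739/329337195 (g = -(-34917 - 16025)*(13*(-2214) + (19370/18771 + 23189/(-21054)))/5 = -(-50942)*(-28782 + (19370*(1/18771) + 23189*(-1/21054)))/5 = -(-50942)*(-28782 + (19370/18771 - 23189/21054))/5 = -(-50942)*(-28782 - 9154913/131734878)/5 = -(-50942)*(-3791602413509)/(5*131734878) = -⅕*96575905074487739/65867439 = -96575905074487739/329337195 ≈ -2.9324e+8)
1/g = 1/(-96575905074487739/329337195) = -329337195/96575905074487739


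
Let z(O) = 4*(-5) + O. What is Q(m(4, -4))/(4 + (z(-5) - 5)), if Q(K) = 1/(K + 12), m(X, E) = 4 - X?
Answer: -1/312 ≈ -0.0032051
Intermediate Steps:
z(O) = -20 + O
Q(K) = 1/(12 + K)
Q(m(4, -4))/(4 + (z(-5) - 5)) = 1/((4 + ((-20 - 5) - 5))*(12 + (4 - 1*4))) = 1/((4 + (-25 - 5))*(12 + (4 - 4))) = 1/((4 - 30)*(12 + 0)) = 1/(-26*12) = -1/26*1/12 = -1/312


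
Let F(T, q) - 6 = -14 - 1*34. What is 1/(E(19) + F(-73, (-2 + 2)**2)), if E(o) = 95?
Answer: 1/53 ≈ 0.018868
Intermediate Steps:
F(T, q) = -42 (F(T, q) = 6 + (-14 - 1*34) = 6 + (-14 - 34) = 6 - 48 = -42)
1/(E(19) + F(-73, (-2 + 2)**2)) = 1/(95 - 42) = 1/53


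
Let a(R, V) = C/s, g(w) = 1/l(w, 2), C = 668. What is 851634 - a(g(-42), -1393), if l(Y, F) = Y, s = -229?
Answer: 195024854/229 ≈ 8.5164e+5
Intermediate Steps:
g(w) = 1/w
a(R, V) = -668/229 (a(R, V) = 668/(-229) = 668*(-1/229) = -668/229)
851634 - a(g(-42), -1393) = 851634 - 1*(-668/229) = 851634 + 668/229 = 195024854/229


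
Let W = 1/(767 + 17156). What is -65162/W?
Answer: -1167898526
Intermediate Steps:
W = 1/17923 ≈ 5.5794e-5
-65162/W = -65162/1/17923 = -65162*17923 = -1167898526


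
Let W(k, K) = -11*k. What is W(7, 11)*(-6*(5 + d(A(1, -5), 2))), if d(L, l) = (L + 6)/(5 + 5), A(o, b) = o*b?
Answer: 11781/5 ≈ 2356.2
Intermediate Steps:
A(o, b) = b*o
d(L, l) = 3/5 + L/10 (d(L, l) = (6 + L)/10 = (6 + L)*(1/10) = 3/5 + L/10)
W(7, 11)*(-6*(5 + d(A(1, -5), 2))) = (-11*7)*(-6*(5 + (3/5 + (-5*1)/10))) = -(-462)*(5 + (3/5 + (1/10)*(-5))) = -(-462)*(5 + (3/5 - 1/2)) = -(-462)*(5 + 1/10) = -(-462)*51/10 = -77*(-153/5) = 11781/5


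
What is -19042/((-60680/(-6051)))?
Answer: -57611571/30340 ≈ -1898.9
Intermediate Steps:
-19042/((-60680/(-6051))) = -19042/((-60680*(-1/6051))) = -19042/60680/6051 = -19042*6051/60680 = -57611571/30340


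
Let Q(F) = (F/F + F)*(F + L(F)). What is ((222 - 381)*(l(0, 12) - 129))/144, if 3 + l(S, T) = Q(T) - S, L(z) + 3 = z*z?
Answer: -32807/16 ≈ -2050.4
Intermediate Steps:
L(z) = -3 + z² (L(z) = -3 + z*z = -3 + z²)
Q(F) = (1 + F)*(-3 + F + F²) (Q(F) = (F/F + F)*(F + (-3 + F²)) = (1 + F)*(-3 + F + F²))
l(S, T) = -6 + T³ - S - 2*T + 2*T² (l(S, T) = -3 + ((-3 + T³ - 2*T + 2*T²) - S) = -3 + (-3 + T³ - S - 2*T + 2*T²) = -6 + T³ - S - 2*T + 2*T²)
((222 - 381)*(l(0, 12) - 129))/144 = ((222 - 381)*((-6 + 12³ - 1*0 - 2*12 + 2*12²) - 129))/144 = -159*((-6 + 1728 + 0 - 24 + 2*144) - 129)*(1/144) = -159*((-6 + 1728 + 0 - 24 + 288) - 129)*(1/144) = -159*(1986 - 129)*(1/144) = -159*1857*(1/144) = -295263*1/144 = -32807/16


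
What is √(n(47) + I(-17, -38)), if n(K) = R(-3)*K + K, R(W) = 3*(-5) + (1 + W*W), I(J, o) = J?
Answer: I*√205 ≈ 14.318*I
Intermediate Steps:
R(W) = -14 + W² (R(W) = -15 + (1 + W²) = -14 + W²)
n(K) = -4*K (n(K) = (-14 + (-3)²)*K + K = (-14 + 9)*K + K = -5*K + K = -4*K)
√(n(47) + I(-17, -38)) = √(-4*47 - 17) = √(-188 - 17) = √(-205) = I*√205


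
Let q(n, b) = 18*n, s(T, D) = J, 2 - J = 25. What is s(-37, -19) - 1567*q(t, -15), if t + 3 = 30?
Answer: -761585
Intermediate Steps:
J = -23 (J = 2 - 1*25 = 2 - 25 = -23)
s(T, D) = -23
t = 27 (t = -3 + 30 = 27)
s(-37, -19) - 1567*q(t, -15) = -23 - 28206*27 = -23 - 1567*486 = -23 - 761562 = -761585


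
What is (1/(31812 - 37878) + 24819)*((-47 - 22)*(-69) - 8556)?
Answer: -190448347045/2022 ≈ -9.4188e+7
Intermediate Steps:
(1/(31812 - 37878) + 24819)*((-47 - 22)*(-69) - 8556) = (1/(-6066) + 24819)*(-69*(-69) - 8556) = (-1/6066 + 24819)*(4761 - 8556) = (150552053/6066)*(-3795) = -190448347045/2022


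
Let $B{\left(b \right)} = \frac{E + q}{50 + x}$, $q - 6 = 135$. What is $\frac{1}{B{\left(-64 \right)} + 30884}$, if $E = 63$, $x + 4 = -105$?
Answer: $\frac{59}{1821952} \approx 3.2383 \cdot 10^{-5}$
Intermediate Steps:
$x = -109$ ($x = -4 - 105 = -109$)
$q = 141$ ($q = 6 + 135 = 141$)
$B{\left(b \right)} = - \frac{204}{59}$ ($B{\left(b \right)} = \frac{63 + 141}{50 - 109} = \frac{204}{-59} = 204 \left(- \frac{1}{59}\right) = - \frac{204}{59}$)
$\frac{1}{B{\left(-64 \right)} + 30884} = \frac{1}{- \frac{204}{59} + 30884} = \frac{1}{\frac{1821952}{59}} = \frac{59}{1821952}$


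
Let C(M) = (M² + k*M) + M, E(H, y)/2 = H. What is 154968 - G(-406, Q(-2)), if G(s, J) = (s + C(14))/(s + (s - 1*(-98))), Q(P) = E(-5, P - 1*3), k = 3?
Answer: 7903357/51 ≈ 1.5497e+5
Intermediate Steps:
E(H, y) = 2*H
Q(P) = -10 (Q(P) = 2*(-5) = -10)
C(M) = M² + 4*M (C(M) = (M² + 3*M) + M = M² + 4*M)
G(s, J) = (252 + s)/(98 + 2*s) (G(s, J) = (s + 14*(4 + 14))/(s + (s - 1*(-98))) = (s + 14*18)/(s + (s + 98)) = (s + 252)/(s + (98 + s)) = (252 + s)/(98 + 2*s))
154968 - G(-406, Q(-2)) = 154968 - (252 - 406)/(2*(49 - 406)) = 154968 - (-154)/(2*(-357)) = 154968 - (-1)*(-154)/(2*357) = 154968 - 1*11/51 = 154968 - 11/51 = 7903357/51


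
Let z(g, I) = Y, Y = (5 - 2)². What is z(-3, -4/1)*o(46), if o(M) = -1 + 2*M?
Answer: 819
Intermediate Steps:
Y = 9 (Y = 3² = 9)
z(g, I) = 9
z(-3, -4/1)*o(46) = 9*(-1 + 2*46) = 9*(-1 + 92) = 9*91 = 819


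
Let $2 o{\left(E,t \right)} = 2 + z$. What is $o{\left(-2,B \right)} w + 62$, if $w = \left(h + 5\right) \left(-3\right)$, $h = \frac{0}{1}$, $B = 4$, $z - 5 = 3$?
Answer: $-13$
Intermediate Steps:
$z = 8$ ($z = 5 + 3 = 8$)
$h = 0$ ($h = 0 \cdot 1 = 0$)
$o{\left(E,t \right)} = 5$ ($o{\left(E,t \right)} = \frac{2 + 8}{2} = \frac{1}{2} \cdot 10 = 5$)
$w = -15$ ($w = \left(0 + 5\right) \left(-3\right) = 5 \left(-3\right) = -15$)
$o{\left(-2,B \right)} w + 62 = 5 \left(-15\right) + 62 = -75 + 62 = -13$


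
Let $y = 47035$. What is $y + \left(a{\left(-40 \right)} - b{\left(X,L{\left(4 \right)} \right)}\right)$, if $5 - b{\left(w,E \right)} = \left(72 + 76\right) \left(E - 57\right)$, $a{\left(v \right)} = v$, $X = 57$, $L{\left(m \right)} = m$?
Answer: $39146$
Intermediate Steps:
$b{\left(w,E \right)} = 8441 - 148 E$ ($b{\left(w,E \right)} = 5 - \left(72 + 76\right) \left(E - 57\right) = 5 - 148 \left(-57 + E\right) = 5 - \left(-8436 + 148 E\right) = 8441 - 148 E$)
$y + \left(a{\left(-40 \right)} - b{\left(X,L{\left(4 \right)} \right)}\right) = 47035 - \left(8481 - 592\right) = 47035 - 7889 = 39146$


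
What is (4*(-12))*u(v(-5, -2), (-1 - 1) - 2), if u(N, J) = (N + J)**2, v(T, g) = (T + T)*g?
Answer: -12288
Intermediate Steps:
v(T, g) = 2*T*g (v(T, g) = (2*T)*g = 2*T*g)
u(N, J) = (J + N)**2
(4*(-12))*u(v(-5, -2), (-1 - 1) - 2) = (4*(-12))*(((-1 - 1) - 2) + 2*(-5)*(-2))**2 = -48*((-2 - 2) + 20)**2 = -48*(-4 + 20)**2 = -48*16**2 = -48*256 = -12288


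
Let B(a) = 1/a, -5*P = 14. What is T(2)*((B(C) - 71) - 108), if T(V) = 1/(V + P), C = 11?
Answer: 2460/11 ≈ 223.64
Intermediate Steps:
P = -14/5 (P = -⅕*14 = -14/5 ≈ -2.8000)
T(V) = 1/(-14/5 + V) (T(V) = 1/(V - 14/5) = 1/(-14/5 + V))
T(2)*((B(C) - 71) - 108) = (5/(-14 + 5*2))*((1/11 - 71) - 108) = (5/(-14 + 10))*((1/11 - 71) - 108) = (5/(-4))*(-780/11 - 108) = (5*(-¼))*(-1968/11) = -5/4*(-1968/11) = 2460/11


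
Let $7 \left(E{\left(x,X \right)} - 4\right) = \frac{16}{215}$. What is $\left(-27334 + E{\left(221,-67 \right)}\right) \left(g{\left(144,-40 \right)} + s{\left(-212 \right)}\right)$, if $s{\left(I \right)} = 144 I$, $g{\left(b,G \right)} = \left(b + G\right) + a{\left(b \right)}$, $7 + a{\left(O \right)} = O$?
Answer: $\frac{1245753798958}{1505} \approx 8.2774 \cdot 10^{8}$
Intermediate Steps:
$E{\left(x,X \right)} = \frac{6036}{1505}$ ($E{\left(x,X \right)} = 4 + \frac{16 \cdot \frac{1}{215}}{7} = 4 + \frac{1}{7} \cdot \frac{16}{215} = 4 + \frac{16}{1505} = \frac{6036}{1505}$)
$a{\left(O \right)} = -7 + O$
$g{\left(b,G \right)} = -7 + G + 2 b$ ($g{\left(b,G \right)} = \left(b + G\right) + \left(-7 + b\right) = \left(G + b\right) + \left(-7 + b\right) = -7 + G + 2 b$)
$\left(-27334 + E{\left(221,-67 \right)}\right) \left(g{\left(144,-40 \right)} + s{\left(-212 \right)}\right) = \left(-27334 + \frac{6036}{1505}\right) \left(\left(-7 - 40 + 2 \cdot 144\right) + 144 \left(-212\right)\right) = - \frac{41131634 \left(\left(-7 - 40 + 288\right) - 30528\right)}{1505} = - \frac{41131634 \left(241 - 30528\right)}{1505} = \left(- \frac{41131634}{1505}\right) \left(-30287\right) = \frac{1245753798958}{1505}$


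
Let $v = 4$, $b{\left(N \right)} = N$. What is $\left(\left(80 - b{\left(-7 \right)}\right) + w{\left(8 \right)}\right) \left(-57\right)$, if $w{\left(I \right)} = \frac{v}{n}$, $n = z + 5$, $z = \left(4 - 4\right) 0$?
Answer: $- \frac{25023}{5} \approx -5004.6$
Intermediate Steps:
$z = 0$ ($z = 0 \cdot 0 = 0$)
$n = 5$ ($n = 0 + 5 = 5$)
$w{\left(I \right)} = \frac{4}{5}$
$\left(\left(80 - b{\left(-7 \right)}\right) + w{\left(8 \right)}\right) \left(-57\right) = \left(\left(80 - -7\right) + \frac{4}{5}\right) \left(-57\right) = \left(\left(80 + 7\right) + \frac{4}{5}\right) \left(-57\right) = \left(87 + \frac{4}{5}\right) \left(-57\right) = \frac{439}{5} \left(-57\right) = - \frac{25023}{5}$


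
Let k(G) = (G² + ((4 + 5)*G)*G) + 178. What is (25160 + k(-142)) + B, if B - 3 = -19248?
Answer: 207733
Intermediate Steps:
B = -19245 (B = 3 - 19248 = -19245)
k(G) = 178 + 10*G² (k(G) = (G² + (9*G)*G) + 178 = (G² + 9*G²) + 178 = 10*G² + 178 = 178 + 10*G²)
(25160 + k(-142)) + B = (25160 + (178 + 10*(-142)²)) - 19245 = (25160 + (178 + 10*20164)) - 19245 = (25160 + (178 + 201640)) - 19245 = (25160 + 201818) - 19245 = 226978 - 19245 = 207733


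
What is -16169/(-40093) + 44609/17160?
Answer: 2065968677/687995880 ≈ 3.0029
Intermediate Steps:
-16169/(-40093) + 44609/17160 = -16169*(-1/40093) + 44609*(1/17160) = 16169/40093 + 44609/17160 = 2065968677/687995880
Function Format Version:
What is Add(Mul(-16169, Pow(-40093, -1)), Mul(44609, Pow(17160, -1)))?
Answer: Rational(2065968677, 687995880) ≈ 3.0029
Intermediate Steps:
Add(Mul(-16169, Pow(-40093, -1)), Mul(44609, Pow(17160, -1))) = Add(Mul(-16169, Rational(-1, 40093)), Mul(44609, Rational(1, 17160))) = Add(Rational(16169, 40093), Rational(44609, 17160)) = Rational(2065968677, 687995880)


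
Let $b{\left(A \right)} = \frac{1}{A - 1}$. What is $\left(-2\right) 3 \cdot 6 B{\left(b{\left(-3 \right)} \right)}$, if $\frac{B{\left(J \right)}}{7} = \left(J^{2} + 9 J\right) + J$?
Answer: $\frac{2457}{4} \approx 614.25$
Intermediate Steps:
$b{\left(A \right)} = \frac{1}{-1 + A}$
$B{\left(J \right)} = 7 J^{2} + 70 J$ ($B{\left(J \right)} = 7 \left(\left(J^{2} + 9 J\right) + J\right) = 7 \left(J^{2} + 10 J\right) = 7 J^{2} + 70 J$)
$\left(-2\right) 3 \cdot 6 B{\left(b{\left(-3 \right)} \right)} = \left(-2\right) 3 \cdot 6 \frac{7 \left(10 + \frac{1}{-1 - 3}\right)}{-1 - 3} = \left(-6\right) 6 \frac{7 \left(10 + \frac{1}{-4}\right)}{-4} = - 36 \cdot 7 \left(- \frac{1}{4}\right) \left(10 - \frac{1}{4}\right) = - 36 \cdot 7 \left(- \frac{1}{4}\right) \frac{39}{4} = \left(-36\right) \left(- \frac{273}{16}\right) = \frac{2457}{4}$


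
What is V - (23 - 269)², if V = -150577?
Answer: -211093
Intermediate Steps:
V - (23 - 269)² = -150577 - (23 - 269)² = -150577 - 1*(-246)² = -150577 - 1*60516 = -150577 - 60516 = -211093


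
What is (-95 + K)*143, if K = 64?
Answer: -4433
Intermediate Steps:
(-95 + K)*143 = (-95 + 64)*143 = -31*143 = -4433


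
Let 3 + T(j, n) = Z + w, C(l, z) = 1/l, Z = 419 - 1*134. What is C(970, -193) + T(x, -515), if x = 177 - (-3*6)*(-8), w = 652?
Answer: 905981/970 ≈ 934.00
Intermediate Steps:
Z = 285 (Z = 419 - 134 = 285)
x = 33 (x = 177 - (-18)*(-8) = 177 - 1*144 = 177 - 144 = 33)
T(j, n) = 934 (T(j, n) = -3 + (285 + 652) = -3 + 937 = 934)
C(970, -193) + T(x, -515) = 1/970 + 934 = 905981/970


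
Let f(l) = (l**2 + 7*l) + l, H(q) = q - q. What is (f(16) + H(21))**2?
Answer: 147456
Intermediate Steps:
H(q) = 0
f(l) = l**2 + 8*l
(f(16) + H(21))**2 = (16*(8 + 16) + 0)**2 = (16*24 + 0)**2 = (384 + 0)**2 = 384**2 = 147456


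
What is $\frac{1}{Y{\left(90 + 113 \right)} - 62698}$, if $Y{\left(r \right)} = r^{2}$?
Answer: $- \frac{1}{21489} \approx -4.6535 \cdot 10^{-5}$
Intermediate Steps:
$\frac{1}{Y{\left(90 + 113 \right)} - 62698} = \frac{1}{\left(90 + 113\right)^{2} - 62698} = \frac{1}{203^{2} - 62698} = \frac{1}{41209 - 62698} = \frac{1}{-21489} = - \frac{1}{21489}$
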